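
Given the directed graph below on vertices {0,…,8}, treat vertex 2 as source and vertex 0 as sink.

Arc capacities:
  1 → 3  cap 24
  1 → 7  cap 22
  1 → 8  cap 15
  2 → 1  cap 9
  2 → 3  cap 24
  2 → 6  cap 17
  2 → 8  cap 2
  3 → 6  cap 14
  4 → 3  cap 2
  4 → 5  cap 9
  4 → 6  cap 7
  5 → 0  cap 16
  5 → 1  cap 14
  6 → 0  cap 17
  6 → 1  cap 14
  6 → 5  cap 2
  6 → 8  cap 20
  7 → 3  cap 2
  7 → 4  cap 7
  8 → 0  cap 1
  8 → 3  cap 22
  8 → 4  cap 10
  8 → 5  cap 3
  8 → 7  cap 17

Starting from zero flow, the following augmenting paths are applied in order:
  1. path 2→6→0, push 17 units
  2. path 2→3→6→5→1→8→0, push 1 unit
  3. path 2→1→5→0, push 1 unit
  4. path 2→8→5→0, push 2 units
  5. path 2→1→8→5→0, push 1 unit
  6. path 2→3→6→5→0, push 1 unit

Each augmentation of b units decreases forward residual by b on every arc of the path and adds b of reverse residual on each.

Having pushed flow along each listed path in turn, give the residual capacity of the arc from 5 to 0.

Residual capacity of (5,0): 11

after path 1 (2→6→0, push 17): res(5,0)=16
after path 2 (2→3→6→5→1→8→0, push 1): res(5,0)=16
after path 3 (2→1→5→0, push 1): res(5,0)=15
after path 4 (2→8→5→0, push 2): res(5,0)=13
after path 5 (2→1→8→5→0, push 1): res(5,0)=12
after path 6 (2→3→6→5→0, push 1): res(5,0)=11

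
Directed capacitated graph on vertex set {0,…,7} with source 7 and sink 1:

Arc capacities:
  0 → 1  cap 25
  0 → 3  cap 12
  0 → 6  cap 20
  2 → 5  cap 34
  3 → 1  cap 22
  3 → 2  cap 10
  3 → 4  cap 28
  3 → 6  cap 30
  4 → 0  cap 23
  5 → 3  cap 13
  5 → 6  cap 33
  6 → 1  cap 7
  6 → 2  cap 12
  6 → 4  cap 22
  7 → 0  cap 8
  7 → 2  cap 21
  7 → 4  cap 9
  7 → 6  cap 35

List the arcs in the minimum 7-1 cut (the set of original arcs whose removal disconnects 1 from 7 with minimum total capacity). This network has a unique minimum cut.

Min-cut arcs: {(4,0), (5,3), (6,1), (7,0)} (total capacity 51)

augment #1: 7→0→1 push 8
augment #2: 7→6→1 push 7
augment #3: 7→4→0→1 push 9
augment #4: 7→2→5→3→1 push 13
augment #5: 7→6→4→0→1 push 8
augment #6: 7→6→4→0→3→1 push 6
max flow = 51; residual-reachable set from 7 gives S-side
cut edges (S→T): {(4,0), (5,3), (6,1), (7,0)} total cap 51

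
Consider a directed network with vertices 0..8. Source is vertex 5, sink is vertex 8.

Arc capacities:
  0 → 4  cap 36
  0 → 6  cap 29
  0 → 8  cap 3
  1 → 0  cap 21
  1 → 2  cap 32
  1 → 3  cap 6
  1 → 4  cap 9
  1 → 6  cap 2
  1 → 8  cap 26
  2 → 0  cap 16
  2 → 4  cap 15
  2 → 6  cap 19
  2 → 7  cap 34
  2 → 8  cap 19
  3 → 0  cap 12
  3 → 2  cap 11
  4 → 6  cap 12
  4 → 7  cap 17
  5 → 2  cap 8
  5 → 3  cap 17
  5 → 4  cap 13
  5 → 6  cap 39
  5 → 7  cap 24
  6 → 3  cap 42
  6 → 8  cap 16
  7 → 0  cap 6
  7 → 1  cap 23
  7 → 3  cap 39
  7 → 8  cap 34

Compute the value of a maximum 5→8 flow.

augment #1: 5→2→8 bottleneck 8, total now 8
augment #2: 5→6→8 bottleneck 16, total now 24
augment #3: 5→7→8 bottleneck 24, total now 48
augment #4: 5→3→0→8 bottleneck 3, total now 51
augment #5: 5→3→2→8 bottleneck 11, total now 62
augment #6: 5→4→7→8 bottleneck 10, total now 72
augment #7: 5→4→7→1→8 bottleneck 3, total now 75
augment #8: 5→3→0→4→7→1→8 bottleneck 3, total now 78
augment #9: 5→6→3→0→4→7→1→8 bottleneck 1, total now 79

Maximum flow value: 79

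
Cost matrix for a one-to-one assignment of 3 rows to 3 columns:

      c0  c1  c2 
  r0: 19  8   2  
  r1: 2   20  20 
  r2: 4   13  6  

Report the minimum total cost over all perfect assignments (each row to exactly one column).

Minimum assignment cost: 16

optimal assignment: row0→col1 (cost 8), row1→col0 (cost 2), row2→col2 (cost 6)
total = 8 + 2 + 6 = 16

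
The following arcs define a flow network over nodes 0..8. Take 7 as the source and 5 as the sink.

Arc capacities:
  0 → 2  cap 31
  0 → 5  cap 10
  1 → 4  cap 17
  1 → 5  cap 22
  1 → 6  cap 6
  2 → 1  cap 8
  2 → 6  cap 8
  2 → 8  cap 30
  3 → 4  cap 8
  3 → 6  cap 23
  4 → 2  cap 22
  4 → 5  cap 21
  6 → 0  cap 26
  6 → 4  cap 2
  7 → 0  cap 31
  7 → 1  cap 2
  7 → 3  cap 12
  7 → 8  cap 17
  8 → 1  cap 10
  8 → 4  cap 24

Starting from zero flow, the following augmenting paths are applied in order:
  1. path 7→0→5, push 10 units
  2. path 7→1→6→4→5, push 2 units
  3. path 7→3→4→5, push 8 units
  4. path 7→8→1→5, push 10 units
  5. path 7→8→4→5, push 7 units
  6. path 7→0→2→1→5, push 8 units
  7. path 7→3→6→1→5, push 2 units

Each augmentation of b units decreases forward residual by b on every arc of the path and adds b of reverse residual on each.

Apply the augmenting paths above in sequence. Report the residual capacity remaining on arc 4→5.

after path 1 (7→0→5, push 10): res(4,5)=21
after path 2 (7→1→6→4→5, push 2): res(4,5)=19
after path 3 (7→3→4→5, push 8): res(4,5)=11
after path 4 (7→8→1→5, push 10): res(4,5)=11
after path 5 (7→8→4→5, push 7): res(4,5)=4
after path 6 (7→0→2→1→5, push 8): res(4,5)=4
after path 7 (7→3→6→1→5, push 2): res(4,5)=4

Residual capacity of (4,5): 4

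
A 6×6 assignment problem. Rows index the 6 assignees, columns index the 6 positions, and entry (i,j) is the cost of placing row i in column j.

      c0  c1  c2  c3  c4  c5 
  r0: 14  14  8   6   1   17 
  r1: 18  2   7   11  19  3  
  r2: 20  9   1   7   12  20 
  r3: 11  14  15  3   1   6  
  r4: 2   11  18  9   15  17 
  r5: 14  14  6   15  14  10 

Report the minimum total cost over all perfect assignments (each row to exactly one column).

optimal assignment: row0→col4 (cost 1), row1→col1 (cost 2), row2→col2 (cost 1), row3→col3 (cost 3), row4→col0 (cost 2), row5→col5 (cost 10)
total = 1 + 2 + 1 + 3 + 2 + 10 = 19

Minimum assignment cost: 19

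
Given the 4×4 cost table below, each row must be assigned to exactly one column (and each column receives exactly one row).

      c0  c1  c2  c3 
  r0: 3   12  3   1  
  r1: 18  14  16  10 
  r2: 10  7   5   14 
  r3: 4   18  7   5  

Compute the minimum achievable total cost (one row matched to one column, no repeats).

one of 2 optimal assignments: row0→col2 (cost 3), row1→col3 (cost 10), row2→col1 (cost 7), row3→col0 (cost 4)
total = 3 + 10 + 7 + 4 = 24

Minimum assignment cost: 24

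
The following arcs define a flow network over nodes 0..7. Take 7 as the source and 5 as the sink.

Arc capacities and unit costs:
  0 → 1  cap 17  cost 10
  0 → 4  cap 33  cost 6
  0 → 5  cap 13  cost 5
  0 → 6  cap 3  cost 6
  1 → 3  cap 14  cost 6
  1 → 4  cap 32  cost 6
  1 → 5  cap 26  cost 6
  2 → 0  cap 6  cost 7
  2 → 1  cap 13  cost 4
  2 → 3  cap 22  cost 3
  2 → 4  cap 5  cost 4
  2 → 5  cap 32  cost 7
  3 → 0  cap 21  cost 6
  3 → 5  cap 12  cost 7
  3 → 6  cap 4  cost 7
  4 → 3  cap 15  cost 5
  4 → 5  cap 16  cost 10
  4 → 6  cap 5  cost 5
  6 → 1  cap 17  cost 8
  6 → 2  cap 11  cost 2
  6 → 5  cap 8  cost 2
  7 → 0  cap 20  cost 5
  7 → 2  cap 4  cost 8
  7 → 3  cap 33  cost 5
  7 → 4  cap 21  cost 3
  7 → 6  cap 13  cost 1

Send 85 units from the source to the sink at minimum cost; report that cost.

Minimum cost for 85 units: 1248

shortest-cost path #1: 7→6→5 push 8 @ unit cost 3 (adds 24)
shortest-cost path #2: 7→0→5 push 13 @ unit cost 10 (adds 130)
shortest-cost path #3: 7→6→2→5 push 5 @ unit cost 10 (adds 50)
shortest-cost path #4: 7→3→5 push 12 @ unit cost 12 (adds 144)
shortest-cost path #5: 7→4→5 push 16 @ unit cost 13 (adds 208)
shortest-cost path #6: 7→2→5 push 4 @ unit cost 15 (adds 60)
shortest-cost path #7: 7→4→6→2→5 push 5 @ unit cost 17 (adds 85)
shortest-cost path #8: 7→0→6→2→5 push 1 @ unit cost 20 (adds 20)
shortest-cost path #9: 7→0→1→5 push 6 @ unit cost 21 (adds 126)
shortest-cost path #10: 7→3→6→0→1→5 push 1 @ unit cost 22 (adds 22)
shortest-cost path #11: 7→3→6→1→5 push 3 @ unit cost 26 (adds 78)
shortest-cost path #12: 7→3→0→1→5 push 10 @ unit cost 27 (adds 270)
shortest-cost path #13: 7→3→0→6→1→5 push 1 @ unit cost 31 (adds 31)
total cost = 1248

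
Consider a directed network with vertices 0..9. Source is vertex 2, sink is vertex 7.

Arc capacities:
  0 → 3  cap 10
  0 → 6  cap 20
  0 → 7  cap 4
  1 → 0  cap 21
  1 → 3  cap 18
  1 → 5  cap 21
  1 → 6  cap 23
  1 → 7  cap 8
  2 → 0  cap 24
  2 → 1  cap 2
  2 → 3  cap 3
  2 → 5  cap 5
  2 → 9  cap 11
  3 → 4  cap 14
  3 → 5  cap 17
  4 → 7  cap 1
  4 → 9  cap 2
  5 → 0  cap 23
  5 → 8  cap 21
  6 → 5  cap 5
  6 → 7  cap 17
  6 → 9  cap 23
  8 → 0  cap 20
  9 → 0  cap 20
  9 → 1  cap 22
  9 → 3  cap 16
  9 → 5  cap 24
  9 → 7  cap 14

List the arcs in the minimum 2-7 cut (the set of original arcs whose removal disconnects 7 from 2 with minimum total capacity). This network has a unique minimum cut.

augment #1: 2→0→7 push 4
augment #2: 2→1→7 push 2
augment #3: 2→9→7 push 11
augment #4: 2→0→6→7 push 17
augment #5: 2→3→4→7 push 1
augment #6: 2→0→6→9→7 push 3
augment #7: 2→3→4→9→1→7 push 2
max flow = 40; residual-reachable set from 2 gives S-side
cut edges (S→T): {(0,6), (0,7), (2,1), (2,9), (4,7), (4,9)} total cap 40

Min-cut arcs: {(0,6), (0,7), (2,1), (2,9), (4,7), (4,9)} (total capacity 40)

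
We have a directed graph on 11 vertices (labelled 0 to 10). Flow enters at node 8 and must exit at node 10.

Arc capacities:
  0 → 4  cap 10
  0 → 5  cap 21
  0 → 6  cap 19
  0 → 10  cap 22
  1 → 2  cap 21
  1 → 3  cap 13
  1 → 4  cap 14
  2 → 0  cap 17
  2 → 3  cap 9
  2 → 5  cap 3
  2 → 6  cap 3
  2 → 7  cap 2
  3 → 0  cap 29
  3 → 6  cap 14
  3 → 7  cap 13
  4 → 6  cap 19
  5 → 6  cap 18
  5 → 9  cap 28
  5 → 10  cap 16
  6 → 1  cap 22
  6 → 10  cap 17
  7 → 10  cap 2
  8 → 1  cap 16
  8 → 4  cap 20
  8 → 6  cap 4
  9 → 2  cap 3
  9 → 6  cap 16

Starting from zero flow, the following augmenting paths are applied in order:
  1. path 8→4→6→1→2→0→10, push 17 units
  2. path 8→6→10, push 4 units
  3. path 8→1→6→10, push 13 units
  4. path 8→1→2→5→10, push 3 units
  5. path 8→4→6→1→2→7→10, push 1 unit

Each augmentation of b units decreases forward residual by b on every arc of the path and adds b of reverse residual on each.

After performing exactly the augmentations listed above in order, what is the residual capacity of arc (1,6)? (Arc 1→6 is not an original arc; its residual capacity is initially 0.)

Residual capacity of (1,6): 5

after path 1 (8→4→6→1→2→0→10, push 17): res(1,6)=17
after path 2 (8→6→10, push 4): res(1,6)=17
after path 3 (8→1→6→10, push 13): res(1,6)=4
after path 4 (8→1→2→5→10, push 3): res(1,6)=4
after path 5 (8→4→6→1→2→7→10, push 1): res(1,6)=5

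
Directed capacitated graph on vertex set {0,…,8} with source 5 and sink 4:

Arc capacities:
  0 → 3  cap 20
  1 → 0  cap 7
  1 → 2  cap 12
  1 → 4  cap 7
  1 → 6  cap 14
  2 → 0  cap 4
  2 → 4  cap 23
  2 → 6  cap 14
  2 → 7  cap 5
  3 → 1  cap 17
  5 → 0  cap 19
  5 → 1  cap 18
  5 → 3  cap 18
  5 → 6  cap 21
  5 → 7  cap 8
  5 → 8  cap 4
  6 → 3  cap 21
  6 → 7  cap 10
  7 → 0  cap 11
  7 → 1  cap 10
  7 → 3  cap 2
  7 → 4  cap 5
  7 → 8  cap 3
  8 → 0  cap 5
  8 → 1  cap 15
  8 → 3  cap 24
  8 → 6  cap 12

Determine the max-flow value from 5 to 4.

Maximum flow value: 24

augment #1: 5→1→4 bottleneck 7, total now 7
augment #2: 5→7→4 bottleneck 5, total now 12
augment #3: 5→1→2→4 bottleneck 11, total now 23
augment #4: 5→3→1→2→4 bottleneck 1, total now 24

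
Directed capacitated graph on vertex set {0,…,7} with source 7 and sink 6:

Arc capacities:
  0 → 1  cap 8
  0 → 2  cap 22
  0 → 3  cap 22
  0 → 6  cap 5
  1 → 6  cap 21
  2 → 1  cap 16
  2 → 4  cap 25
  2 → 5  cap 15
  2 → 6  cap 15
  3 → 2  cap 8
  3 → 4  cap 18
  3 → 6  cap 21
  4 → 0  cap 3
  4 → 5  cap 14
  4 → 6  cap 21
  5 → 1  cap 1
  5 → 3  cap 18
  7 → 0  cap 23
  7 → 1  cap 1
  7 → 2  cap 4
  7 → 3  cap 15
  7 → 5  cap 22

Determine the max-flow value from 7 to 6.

Maximum flow value: 62

augment #1: 7→0→6 bottleneck 5, total now 5
augment #2: 7→1→6 bottleneck 1, total now 6
augment #3: 7→2→6 bottleneck 4, total now 10
augment #4: 7→3→6 bottleneck 15, total now 25
augment #5: 7→0→1→6 bottleneck 8, total now 33
augment #6: 7→0→2→6 bottleneck 10, total now 43
augment #7: 7→5→1→6 bottleneck 1, total now 44
augment #8: 7→5→3→6 bottleneck 6, total now 50
augment #9: 7→5→3→2→6 bottleneck 1, total now 51
augment #10: 7→5→3→4→6 bottleneck 11, total now 62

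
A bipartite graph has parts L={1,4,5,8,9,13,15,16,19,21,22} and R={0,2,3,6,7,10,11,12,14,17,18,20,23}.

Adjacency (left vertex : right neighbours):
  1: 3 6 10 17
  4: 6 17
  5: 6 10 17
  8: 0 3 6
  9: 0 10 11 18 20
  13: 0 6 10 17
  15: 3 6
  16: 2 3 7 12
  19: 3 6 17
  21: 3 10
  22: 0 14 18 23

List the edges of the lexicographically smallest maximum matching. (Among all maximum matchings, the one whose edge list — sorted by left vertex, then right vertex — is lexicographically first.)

|M| = 8 (so the lex-smallest maximum matching has 8 edges)
process left vertices in ascending order; for each, take the smallest-labelled available neighbour that still permits 8 edges overall, or leave it unmatched if none does
lex-smallest matching: {1-3, 4-6, 5-10, 8-0, 9-11, 13-17, 16-2, 22-14}

Lex-smallest maximum matching: {(1,3), (4,6), (5,10), (8,0), (9,11), (13,17), (16,2), (22,14)}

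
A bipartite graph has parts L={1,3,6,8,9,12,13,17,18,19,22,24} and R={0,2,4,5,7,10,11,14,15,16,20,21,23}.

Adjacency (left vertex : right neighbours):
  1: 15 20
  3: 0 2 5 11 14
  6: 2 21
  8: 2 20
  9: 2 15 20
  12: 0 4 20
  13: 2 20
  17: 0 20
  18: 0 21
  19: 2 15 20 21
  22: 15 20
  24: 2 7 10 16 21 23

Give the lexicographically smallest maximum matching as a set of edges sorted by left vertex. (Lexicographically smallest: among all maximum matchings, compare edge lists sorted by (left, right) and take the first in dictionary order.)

|M| = 8 (so the lex-smallest maximum matching has 8 edges)
process left vertices in ascending order; for each, take the smallest-labelled available neighbour that still permits 8 edges overall, or leave it unmatched if none does
lex-smallest matching: {1-15, 3-5, 6-2, 8-20, 12-4, 17-0, 18-21, 24-7}

Lex-smallest maximum matching: {(1,15), (3,5), (6,2), (8,20), (12,4), (17,0), (18,21), (24,7)}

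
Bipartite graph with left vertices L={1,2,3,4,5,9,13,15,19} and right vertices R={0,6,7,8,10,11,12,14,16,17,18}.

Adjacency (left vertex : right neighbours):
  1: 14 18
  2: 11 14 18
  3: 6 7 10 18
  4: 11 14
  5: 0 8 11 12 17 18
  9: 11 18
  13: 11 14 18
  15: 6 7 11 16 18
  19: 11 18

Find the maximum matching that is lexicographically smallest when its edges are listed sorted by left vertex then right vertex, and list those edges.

Lex-smallest maximum matching: {(1,14), (2,11), (3,6), (5,0), (9,18), (15,7)}

|M| = 6 (so the lex-smallest maximum matching has 6 edges)
process left vertices in ascending order; for each, take the smallest-labelled available neighbour that still permits 6 edges overall, or leave it unmatched if none does
lex-smallest matching: {1-14, 2-11, 3-6, 5-0, 9-18, 15-7}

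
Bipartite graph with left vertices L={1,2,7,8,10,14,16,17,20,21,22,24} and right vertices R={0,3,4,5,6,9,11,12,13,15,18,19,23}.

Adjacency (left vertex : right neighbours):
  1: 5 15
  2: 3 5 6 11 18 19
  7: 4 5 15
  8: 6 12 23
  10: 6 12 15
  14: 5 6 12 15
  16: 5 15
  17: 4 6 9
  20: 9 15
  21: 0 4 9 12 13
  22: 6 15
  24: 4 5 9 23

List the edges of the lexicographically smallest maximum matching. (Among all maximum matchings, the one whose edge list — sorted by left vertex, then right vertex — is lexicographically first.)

Lex-smallest maximum matching: {(1,5), (2,3), (7,4), (8,6), (10,12), (14,15), (17,9), (21,0), (24,23)}

|M| = 9 (so the lex-smallest maximum matching has 9 edges)
process left vertices in ascending order; for each, take the smallest-labelled available neighbour that still permits 9 edges overall, or leave it unmatched if none does
lex-smallest matching: {1-5, 2-3, 7-4, 8-6, 10-12, 14-15, 17-9, 21-0, 24-23}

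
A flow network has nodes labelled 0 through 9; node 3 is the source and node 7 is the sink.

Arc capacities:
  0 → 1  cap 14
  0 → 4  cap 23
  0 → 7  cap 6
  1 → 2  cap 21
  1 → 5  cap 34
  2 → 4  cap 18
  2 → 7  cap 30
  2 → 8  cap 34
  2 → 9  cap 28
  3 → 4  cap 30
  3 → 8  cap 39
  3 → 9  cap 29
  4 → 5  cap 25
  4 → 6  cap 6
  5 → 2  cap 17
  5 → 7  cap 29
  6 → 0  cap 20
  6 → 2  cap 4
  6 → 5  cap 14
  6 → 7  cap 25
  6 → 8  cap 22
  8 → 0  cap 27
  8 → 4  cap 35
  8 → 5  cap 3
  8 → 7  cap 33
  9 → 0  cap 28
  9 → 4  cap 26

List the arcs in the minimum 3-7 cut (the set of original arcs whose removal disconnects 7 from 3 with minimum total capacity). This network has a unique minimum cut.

augment #1: 3→8→7 push 33
augment #2: 3→4→5→7 push 25
augment #3: 3→4→6→7 push 5
augment #4: 3→8→0→7 push 6
augment #5: 3→9→4→6→7 push 1
augment #6: 3→9→0→1→2→7 push 14
augment #7: 3→9→0→8→5→7 push 3
max flow = 87; residual-reachable set from 3 gives S-side
cut edges (S→T): {(0,1), (0,7), (4,5), (4,6), (8,5), (8,7)} total cap 87

Min-cut arcs: {(0,1), (0,7), (4,5), (4,6), (8,5), (8,7)} (total capacity 87)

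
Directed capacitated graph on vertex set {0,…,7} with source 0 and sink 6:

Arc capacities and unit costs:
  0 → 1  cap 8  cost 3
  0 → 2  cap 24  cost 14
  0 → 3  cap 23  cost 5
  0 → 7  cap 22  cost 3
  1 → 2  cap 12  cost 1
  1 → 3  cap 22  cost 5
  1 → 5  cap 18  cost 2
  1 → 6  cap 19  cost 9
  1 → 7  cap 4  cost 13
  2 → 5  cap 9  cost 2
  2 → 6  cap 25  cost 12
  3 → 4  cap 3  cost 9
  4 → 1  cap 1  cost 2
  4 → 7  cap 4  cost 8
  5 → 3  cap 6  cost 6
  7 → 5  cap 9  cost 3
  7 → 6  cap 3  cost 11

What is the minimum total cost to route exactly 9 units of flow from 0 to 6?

Minimum cost for 9 units: 110

shortest-cost path #1: 0→1→6 push 8 @ unit cost 12 (adds 96)
shortest-cost path #2: 0→7→6 push 1 @ unit cost 14 (adds 14)
total cost = 110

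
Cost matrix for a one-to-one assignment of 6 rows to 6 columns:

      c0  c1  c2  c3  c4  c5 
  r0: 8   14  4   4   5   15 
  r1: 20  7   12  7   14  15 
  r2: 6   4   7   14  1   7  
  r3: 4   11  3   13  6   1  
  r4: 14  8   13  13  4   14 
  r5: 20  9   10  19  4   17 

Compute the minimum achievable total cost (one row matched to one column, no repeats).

optimal assignment: row0→col2 (cost 4), row1→col3 (cost 7), row2→col0 (cost 6), row3→col5 (cost 1), row4→col1 (cost 8), row5→col4 (cost 4)
total = 4 + 7 + 6 + 1 + 8 + 4 = 30

Minimum assignment cost: 30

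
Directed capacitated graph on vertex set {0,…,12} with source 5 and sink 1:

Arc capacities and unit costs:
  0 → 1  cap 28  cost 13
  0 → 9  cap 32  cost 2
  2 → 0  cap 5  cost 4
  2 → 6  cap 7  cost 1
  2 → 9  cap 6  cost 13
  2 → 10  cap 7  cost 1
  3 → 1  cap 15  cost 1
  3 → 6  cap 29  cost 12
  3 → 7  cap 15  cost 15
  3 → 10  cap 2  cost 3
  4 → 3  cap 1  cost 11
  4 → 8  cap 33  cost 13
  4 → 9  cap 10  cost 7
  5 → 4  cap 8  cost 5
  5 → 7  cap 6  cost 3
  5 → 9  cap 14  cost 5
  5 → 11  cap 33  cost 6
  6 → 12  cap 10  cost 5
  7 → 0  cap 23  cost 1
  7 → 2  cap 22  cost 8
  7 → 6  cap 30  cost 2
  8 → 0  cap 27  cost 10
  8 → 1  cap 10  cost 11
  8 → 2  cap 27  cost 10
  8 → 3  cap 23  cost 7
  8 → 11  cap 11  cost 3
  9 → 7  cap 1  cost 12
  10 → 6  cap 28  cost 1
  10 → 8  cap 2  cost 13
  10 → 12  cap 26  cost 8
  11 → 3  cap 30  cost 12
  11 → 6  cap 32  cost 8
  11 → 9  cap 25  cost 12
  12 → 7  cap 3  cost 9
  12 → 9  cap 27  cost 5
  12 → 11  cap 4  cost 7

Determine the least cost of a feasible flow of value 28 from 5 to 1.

shortest-cost path #1: 5→7→0→1 push 6 @ unit cost 17 (adds 102)
shortest-cost path #2: 5→4→3→1 push 1 @ unit cost 17 (adds 17)
shortest-cost path #3: 5→11→3→1 push 14 @ unit cost 19 (adds 266)
shortest-cost path #4: 5→4→8→1 push 7 @ unit cost 29 (adds 203)
total cost = 588

Minimum cost for 28 units: 588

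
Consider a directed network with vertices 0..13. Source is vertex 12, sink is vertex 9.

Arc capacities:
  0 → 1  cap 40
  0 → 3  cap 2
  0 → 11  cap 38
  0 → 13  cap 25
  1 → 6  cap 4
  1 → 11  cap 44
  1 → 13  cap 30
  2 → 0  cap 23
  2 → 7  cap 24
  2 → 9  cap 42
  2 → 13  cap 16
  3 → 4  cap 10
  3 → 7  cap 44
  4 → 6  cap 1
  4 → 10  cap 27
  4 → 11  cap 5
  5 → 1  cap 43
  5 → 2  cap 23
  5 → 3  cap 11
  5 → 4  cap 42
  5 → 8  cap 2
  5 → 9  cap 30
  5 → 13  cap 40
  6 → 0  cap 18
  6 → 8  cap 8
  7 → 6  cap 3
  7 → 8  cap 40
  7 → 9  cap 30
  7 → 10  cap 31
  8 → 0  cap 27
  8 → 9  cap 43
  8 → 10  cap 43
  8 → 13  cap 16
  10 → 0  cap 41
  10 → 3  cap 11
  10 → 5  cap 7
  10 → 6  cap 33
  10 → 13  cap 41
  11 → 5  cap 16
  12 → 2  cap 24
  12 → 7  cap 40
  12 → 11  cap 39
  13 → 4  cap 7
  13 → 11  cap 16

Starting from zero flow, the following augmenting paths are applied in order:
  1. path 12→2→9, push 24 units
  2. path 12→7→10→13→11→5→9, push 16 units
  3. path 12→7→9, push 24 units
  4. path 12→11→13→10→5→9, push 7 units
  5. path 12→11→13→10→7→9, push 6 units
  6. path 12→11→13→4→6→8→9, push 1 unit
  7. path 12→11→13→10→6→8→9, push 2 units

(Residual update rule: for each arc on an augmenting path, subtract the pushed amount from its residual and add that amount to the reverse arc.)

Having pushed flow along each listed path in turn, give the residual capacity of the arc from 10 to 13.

after path 1 (12→2→9, push 24): res(10,13)=41
after path 2 (12→7→10→13→11→5→9, push 16): res(10,13)=25
after path 3 (12→7→9, push 24): res(10,13)=25
after path 4 (12→11→13→10→5→9, push 7): res(10,13)=32
after path 5 (12→11→13→10→7→9, push 6): res(10,13)=38
after path 6 (12→11→13→4→6→8→9, push 1): res(10,13)=38
after path 7 (12→11→13→10→6→8→9, push 2): res(10,13)=40

Residual capacity of (10,13): 40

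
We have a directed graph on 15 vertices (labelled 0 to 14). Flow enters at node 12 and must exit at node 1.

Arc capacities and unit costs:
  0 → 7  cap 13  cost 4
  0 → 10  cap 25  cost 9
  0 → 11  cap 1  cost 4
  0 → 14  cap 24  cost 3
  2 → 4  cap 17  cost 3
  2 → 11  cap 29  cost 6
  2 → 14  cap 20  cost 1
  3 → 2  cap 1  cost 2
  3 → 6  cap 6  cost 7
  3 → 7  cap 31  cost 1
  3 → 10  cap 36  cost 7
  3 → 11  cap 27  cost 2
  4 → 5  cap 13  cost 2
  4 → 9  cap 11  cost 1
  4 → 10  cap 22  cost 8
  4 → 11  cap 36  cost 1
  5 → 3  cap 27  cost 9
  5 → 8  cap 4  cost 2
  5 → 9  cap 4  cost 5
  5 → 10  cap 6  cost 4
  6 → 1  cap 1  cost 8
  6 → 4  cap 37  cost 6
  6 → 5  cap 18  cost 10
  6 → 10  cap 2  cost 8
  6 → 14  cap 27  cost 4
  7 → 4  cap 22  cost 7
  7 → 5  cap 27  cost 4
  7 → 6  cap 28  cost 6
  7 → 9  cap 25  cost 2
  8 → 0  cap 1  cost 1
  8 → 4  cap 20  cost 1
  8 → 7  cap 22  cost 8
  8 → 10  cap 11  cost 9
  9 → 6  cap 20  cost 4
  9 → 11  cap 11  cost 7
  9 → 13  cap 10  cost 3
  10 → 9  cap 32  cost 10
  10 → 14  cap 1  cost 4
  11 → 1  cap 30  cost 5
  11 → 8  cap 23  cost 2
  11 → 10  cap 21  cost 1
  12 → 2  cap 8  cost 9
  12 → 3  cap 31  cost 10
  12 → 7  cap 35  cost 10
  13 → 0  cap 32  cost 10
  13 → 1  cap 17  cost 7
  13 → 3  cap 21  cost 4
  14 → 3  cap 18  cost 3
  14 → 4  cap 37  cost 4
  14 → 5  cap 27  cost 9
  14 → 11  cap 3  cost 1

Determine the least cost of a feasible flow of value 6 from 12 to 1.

shortest-cost path #1: 12→2→14→11→1 push 3 @ unit cost 16 (adds 48)
shortest-cost path #2: 12→3→11→1 push 3 @ unit cost 17 (adds 51)
total cost = 99

Minimum cost for 6 units: 99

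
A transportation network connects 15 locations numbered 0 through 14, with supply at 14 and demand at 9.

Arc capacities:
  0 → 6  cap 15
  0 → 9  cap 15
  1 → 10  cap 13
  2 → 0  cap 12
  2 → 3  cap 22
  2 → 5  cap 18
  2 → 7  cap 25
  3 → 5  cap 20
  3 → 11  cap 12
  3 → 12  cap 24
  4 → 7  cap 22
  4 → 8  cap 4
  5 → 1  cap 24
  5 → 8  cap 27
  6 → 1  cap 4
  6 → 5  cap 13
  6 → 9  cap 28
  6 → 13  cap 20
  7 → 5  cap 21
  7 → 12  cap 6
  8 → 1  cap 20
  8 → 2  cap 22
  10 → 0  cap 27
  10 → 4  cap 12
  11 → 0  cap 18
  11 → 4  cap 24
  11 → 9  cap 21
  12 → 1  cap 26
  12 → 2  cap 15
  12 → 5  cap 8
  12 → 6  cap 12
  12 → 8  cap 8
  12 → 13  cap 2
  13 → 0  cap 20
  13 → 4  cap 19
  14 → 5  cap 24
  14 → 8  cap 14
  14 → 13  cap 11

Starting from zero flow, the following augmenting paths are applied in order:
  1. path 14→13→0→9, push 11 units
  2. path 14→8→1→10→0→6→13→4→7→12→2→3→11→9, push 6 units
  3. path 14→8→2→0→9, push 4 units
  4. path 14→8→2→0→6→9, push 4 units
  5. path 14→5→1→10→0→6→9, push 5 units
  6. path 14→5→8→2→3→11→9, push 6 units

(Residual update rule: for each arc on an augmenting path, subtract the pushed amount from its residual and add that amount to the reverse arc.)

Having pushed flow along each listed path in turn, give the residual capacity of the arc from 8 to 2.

after path 1 (14→13→0→9, push 11): res(8,2)=22
after path 2 (14→8→1→10→0→6→13→4→7→12→2→3→11→9, push 6): res(8,2)=22
after path 3 (14→8→2→0→9, push 4): res(8,2)=18
after path 4 (14→8→2→0→6→9, push 4): res(8,2)=14
after path 5 (14→5→1→10→0→6→9, push 5): res(8,2)=14
after path 6 (14→5→8→2→3→11→9, push 6): res(8,2)=8

Residual capacity of (8,2): 8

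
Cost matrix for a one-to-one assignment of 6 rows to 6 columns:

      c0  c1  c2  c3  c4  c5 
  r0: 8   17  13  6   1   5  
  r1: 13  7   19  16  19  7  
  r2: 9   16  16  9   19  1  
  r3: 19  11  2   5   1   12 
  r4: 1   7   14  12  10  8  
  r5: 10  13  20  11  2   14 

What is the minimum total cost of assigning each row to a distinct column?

Minimum assignment cost: 19

optimal assignment: row0→col3 (cost 6), row1→col1 (cost 7), row2→col5 (cost 1), row3→col2 (cost 2), row4→col0 (cost 1), row5→col4 (cost 2)
total = 6 + 7 + 1 + 2 + 1 + 2 = 19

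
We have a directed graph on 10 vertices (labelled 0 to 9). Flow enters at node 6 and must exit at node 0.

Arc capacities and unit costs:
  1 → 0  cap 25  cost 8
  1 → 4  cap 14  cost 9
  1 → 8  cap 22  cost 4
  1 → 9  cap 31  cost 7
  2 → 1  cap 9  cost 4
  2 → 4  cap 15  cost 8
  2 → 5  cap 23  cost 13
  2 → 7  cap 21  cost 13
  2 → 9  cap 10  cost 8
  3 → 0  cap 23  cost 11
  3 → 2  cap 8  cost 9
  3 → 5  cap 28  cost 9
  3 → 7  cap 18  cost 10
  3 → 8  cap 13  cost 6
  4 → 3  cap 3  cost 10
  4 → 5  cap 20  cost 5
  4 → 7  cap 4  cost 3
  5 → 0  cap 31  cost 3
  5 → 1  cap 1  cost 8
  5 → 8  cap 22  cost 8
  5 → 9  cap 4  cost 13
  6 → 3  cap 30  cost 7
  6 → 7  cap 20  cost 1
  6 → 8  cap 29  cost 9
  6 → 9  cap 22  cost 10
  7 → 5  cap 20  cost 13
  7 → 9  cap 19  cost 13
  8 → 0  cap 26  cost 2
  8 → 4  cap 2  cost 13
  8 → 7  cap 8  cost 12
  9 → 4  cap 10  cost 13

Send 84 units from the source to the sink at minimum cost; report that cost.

shortest-cost path #1: 6→8→0 push 26 @ unit cost 11 (adds 286)
shortest-cost path #2: 6→7→5→0 push 20 @ unit cost 17 (adds 340)
shortest-cost path #3: 6→3→0 push 23 @ unit cost 18 (adds 414)
shortest-cost path #4: 6→3→5→0 push 7 @ unit cost 19 (adds 133)
shortest-cost path #5: 6→8→4→5→0 push 2 @ unit cost 30 (adds 60)
shortest-cost path #6: 6→9→4→5→0 push 2 @ unit cost 31 (adds 62)
shortest-cost path #7: 6→9→4→5→3→2→1→0 push 4 @ unit cost 40 (adds 160)
total cost = 1455

Minimum cost for 84 units: 1455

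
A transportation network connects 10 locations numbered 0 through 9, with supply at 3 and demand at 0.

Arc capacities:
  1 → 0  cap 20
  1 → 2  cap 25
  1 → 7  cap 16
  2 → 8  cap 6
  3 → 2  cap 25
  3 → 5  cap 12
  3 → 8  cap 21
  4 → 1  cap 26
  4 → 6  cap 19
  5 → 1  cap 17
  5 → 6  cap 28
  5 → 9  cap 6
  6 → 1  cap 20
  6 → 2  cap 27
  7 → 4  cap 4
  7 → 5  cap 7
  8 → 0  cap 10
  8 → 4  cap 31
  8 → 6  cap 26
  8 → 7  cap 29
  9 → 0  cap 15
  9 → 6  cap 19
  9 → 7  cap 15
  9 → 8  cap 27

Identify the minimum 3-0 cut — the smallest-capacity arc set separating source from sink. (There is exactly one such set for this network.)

augment #1: 3→8→0 push 10
augment #2: 3→5→1→0 push 12
augment #3: 3→8→4→1→0 push 8
augment #4: 3→8→7→5→9→0 push 3
augment #5: 3→2→8→7→5→9→0 push 3
max flow = 36; residual-reachable set from 3 gives S-side
cut edges (S→T): {(1,0), (5,9), (8,0)} total cap 36

Min-cut arcs: {(1,0), (5,9), (8,0)} (total capacity 36)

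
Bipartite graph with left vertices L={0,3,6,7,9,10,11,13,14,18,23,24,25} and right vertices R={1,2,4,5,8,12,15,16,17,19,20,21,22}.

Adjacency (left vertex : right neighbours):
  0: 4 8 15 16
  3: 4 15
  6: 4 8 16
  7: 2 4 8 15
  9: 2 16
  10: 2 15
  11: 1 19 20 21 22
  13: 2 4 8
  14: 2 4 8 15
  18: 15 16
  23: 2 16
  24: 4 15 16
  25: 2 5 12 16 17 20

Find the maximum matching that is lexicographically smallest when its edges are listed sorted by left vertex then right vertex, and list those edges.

|M| = 7 (so the lex-smallest maximum matching has 7 edges)
process left vertices in ascending order; for each, take the smallest-labelled available neighbour that still permits 7 edges overall, or leave it unmatched if none does
lex-smallest matching: {0-4, 3-15, 6-8, 7-2, 9-16, 11-1, 25-5}

Lex-smallest maximum matching: {(0,4), (3,15), (6,8), (7,2), (9,16), (11,1), (25,5)}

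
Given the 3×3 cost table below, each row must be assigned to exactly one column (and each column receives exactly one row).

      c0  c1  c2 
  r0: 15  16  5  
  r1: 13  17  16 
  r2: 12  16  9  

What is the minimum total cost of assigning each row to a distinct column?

Minimum assignment cost: 34

one of 2 optimal assignments: row0→col2 (cost 5), row1→col0 (cost 13), row2→col1 (cost 16)
total = 5 + 13 + 16 = 34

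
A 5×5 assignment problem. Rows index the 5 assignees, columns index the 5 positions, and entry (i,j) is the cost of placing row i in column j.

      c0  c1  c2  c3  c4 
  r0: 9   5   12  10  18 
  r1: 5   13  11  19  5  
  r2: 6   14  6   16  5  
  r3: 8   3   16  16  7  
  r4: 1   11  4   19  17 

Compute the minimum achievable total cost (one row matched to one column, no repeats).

Minimum assignment cost: 25

optimal assignment: row0→col3 (cost 10), row1→col4 (cost 5), row2→col2 (cost 6), row3→col1 (cost 3), row4→col0 (cost 1)
total = 10 + 5 + 6 + 3 + 1 = 25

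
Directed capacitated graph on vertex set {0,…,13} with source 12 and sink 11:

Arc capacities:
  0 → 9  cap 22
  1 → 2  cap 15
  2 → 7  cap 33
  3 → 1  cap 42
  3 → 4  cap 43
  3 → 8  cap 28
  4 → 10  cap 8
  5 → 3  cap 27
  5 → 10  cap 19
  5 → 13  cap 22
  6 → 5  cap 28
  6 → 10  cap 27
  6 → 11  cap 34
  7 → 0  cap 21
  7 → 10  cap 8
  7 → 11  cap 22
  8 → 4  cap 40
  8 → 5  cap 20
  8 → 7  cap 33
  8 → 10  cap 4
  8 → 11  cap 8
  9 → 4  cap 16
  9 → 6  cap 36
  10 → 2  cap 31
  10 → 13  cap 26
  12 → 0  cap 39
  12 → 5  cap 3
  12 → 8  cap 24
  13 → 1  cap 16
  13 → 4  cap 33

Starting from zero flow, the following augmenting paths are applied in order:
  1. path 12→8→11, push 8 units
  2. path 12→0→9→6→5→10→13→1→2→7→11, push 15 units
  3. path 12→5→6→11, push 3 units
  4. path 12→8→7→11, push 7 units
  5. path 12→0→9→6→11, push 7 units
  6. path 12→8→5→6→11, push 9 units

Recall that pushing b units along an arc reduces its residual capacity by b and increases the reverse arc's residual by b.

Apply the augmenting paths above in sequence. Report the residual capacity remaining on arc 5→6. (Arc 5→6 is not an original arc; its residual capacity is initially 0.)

Residual capacity of (5,6): 3

after path 1 (12→8→11, push 8): res(5,6)=0
after path 2 (12→0→9→6→5→10→13→1→2→7→11, push 15): res(5,6)=15
after path 3 (12→5→6→11, push 3): res(5,6)=12
after path 4 (12→8→7→11, push 7): res(5,6)=12
after path 5 (12→0→9→6→11, push 7): res(5,6)=12
after path 6 (12→8→5→6→11, push 9): res(5,6)=3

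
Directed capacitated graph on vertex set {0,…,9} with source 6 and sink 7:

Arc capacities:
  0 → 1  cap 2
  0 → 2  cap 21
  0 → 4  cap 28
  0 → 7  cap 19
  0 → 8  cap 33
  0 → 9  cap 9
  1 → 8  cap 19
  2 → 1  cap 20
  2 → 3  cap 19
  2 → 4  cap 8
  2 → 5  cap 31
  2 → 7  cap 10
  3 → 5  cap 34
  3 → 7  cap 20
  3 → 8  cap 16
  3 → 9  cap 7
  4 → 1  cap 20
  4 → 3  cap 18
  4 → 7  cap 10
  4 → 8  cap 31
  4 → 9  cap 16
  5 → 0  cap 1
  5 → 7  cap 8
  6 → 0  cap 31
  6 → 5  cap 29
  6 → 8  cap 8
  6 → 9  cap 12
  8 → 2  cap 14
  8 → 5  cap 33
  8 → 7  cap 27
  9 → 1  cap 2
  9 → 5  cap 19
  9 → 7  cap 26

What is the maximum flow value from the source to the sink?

Maximum flow value: 60

augment #1: 6→0→7 bottleneck 19, total now 19
augment #2: 6→5→7 bottleneck 8, total now 27
augment #3: 6→8→7 bottleneck 8, total now 35
augment #4: 6→9→7 bottleneck 12, total now 47
augment #5: 6→0→2→7 bottleneck 10, total now 57
augment #6: 6→0→4→7 bottleneck 2, total now 59
augment #7: 6→5→0→4→7 bottleneck 1, total now 60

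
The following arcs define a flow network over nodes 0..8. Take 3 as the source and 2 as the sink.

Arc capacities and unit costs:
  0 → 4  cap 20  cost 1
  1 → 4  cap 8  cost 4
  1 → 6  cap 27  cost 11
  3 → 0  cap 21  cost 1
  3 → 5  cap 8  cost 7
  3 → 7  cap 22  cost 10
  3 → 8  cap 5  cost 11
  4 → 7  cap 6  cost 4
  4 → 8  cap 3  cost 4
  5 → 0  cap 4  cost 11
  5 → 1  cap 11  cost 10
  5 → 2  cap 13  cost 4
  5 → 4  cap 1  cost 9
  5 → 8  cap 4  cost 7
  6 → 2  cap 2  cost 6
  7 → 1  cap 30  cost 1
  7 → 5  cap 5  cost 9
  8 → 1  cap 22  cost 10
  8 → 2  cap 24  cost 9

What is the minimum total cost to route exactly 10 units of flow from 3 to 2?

shortest-cost path #1: 3→5→2 push 8 @ unit cost 11 (adds 88)
shortest-cost path #2: 3→0→4→8→2 push 2 @ unit cost 15 (adds 30)
total cost = 118

Minimum cost for 10 units: 118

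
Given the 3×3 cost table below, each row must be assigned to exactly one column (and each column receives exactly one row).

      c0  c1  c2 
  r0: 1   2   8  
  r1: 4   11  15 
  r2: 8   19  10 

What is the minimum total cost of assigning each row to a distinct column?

Minimum assignment cost: 16

optimal assignment: row0→col1 (cost 2), row1→col0 (cost 4), row2→col2 (cost 10)
total = 2 + 4 + 10 = 16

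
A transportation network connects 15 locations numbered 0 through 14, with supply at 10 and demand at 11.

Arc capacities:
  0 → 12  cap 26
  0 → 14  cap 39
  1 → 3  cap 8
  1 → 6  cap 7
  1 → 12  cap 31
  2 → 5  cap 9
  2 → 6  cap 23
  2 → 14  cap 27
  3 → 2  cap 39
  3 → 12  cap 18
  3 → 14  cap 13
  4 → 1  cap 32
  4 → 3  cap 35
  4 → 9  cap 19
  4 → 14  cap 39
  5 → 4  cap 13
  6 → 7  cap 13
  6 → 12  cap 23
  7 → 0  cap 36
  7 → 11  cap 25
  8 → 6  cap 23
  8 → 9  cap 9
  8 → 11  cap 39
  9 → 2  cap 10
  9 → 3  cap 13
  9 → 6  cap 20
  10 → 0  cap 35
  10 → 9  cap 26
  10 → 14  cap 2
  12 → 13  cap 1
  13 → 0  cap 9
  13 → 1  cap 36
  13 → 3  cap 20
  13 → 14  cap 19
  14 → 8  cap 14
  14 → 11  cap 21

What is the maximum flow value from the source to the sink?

Maximum flow value: 48

augment #1: 10→14→11 bottleneck 2, total now 2
augment #2: 10→0→14→11 bottleneck 19, total now 21
augment #3: 10→0→14→8→11 bottleneck 14, total now 35
augment #4: 10→9→6→7→11 bottleneck 13, total now 48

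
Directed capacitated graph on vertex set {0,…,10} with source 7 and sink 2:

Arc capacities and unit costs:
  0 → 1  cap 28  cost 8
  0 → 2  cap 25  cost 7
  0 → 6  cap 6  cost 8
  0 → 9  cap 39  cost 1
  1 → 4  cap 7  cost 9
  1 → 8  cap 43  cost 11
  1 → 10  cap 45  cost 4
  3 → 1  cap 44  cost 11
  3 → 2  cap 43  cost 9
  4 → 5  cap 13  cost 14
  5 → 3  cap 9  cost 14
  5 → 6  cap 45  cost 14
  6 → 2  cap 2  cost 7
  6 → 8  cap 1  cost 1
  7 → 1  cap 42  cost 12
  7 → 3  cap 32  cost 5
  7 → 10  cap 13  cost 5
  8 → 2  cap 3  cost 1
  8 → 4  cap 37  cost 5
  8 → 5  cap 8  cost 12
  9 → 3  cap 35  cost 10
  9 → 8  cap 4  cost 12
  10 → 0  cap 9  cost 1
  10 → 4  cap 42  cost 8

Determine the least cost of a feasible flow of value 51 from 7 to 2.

Minimum cost for 51 units: 1007

shortest-cost path #1: 7→10→0→2 push 9 @ unit cost 13 (adds 117)
shortest-cost path #2: 7→3→2 push 32 @ unit cost 14 (adds 448)
shortest-cost path #3: 7→1→8→2 push 3 @ unit cost 24 (adds 72)
shortest-cost path #4: 7→10→4→5→6→2 push 2 @ unit cost 48 (adds 96)
shortest-cost path #5: 7→10→4→5→3→2 push 2 @ unit cost 50 (adds 100)
shortest-cost path #6: 7→1→4→5→3→2 push 3 @ unit cost 58 (adds 174)
total cost = 1007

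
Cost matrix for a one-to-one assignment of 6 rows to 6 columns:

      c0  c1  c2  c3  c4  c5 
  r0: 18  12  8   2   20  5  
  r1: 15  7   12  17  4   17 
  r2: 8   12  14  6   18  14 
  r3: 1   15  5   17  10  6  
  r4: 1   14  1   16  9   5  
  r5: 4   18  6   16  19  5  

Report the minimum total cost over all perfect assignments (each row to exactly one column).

optimal assignment: row0→col3 (cost 2), row1→col4 (cost 4), row2→col1 (cost 12), row3→col0 (cost 1), row4→col2 (cost 1), row5→col5 (cost 5)
total = 2 + 4 + 12 + 1 + 1 + 5 = 25

Minimum assignment cost: 25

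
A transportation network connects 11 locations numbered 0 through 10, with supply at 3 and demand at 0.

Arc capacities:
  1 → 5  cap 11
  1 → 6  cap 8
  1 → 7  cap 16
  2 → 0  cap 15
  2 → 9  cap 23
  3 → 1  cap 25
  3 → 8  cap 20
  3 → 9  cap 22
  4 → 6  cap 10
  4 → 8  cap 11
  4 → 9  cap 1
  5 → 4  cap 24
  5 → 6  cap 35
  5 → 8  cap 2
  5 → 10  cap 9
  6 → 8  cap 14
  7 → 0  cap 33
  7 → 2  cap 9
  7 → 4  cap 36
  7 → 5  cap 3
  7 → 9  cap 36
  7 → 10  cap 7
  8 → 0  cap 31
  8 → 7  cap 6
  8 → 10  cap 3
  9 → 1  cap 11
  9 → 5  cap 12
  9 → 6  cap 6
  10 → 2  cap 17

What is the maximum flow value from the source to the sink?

Maximum flow value: 65

augment #1: 3→8→0 bottleneck 20, total now 20
augment #2: 3→1→7→0 bottleneck 16, total now 36
augment #3: 3→1→5→8→0 bottleneck 2, total now 38
augment #4: 3→1→6→8→0 bottleneck 7, total now 45
augment #5: 3→9→6→8→0 bottleneck 2, total now 47
augment #6: 3→9→5→10→2→0 bottleneck 9, total now 56
augment #7: 3→9→6→8→7→0 bottleneck 4, total now 60
augment #8: 3→9→1→6→8→7→0 bottleneck 1, total now 61
augment #9: 3→9→5→4→8→7→0 bottleneck 1, total now 62
augment #10: 3→9→5→4→8→10→2→0 bottleneck 2, total now 64
augment #11: 3→9→1→5→4→8→10→2→0 bottleneck 1, total now 65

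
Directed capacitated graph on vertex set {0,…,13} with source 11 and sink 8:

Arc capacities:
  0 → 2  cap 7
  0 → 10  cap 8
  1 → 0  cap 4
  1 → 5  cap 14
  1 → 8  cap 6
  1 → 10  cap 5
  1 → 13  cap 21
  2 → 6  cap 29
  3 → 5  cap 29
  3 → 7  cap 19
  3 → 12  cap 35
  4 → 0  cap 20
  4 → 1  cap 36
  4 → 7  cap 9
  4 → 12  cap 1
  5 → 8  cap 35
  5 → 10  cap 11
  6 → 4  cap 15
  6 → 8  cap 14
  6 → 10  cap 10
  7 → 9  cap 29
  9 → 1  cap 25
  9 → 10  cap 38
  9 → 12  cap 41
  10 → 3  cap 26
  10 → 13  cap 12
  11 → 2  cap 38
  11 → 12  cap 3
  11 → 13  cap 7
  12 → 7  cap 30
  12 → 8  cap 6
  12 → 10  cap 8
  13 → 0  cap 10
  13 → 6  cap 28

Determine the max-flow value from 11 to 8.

Maximum flow value: 39

augment #1: 11→12→8 bottleneck 3, total now 3
augment #2: 11→2→6→8 bottleneck 14, total now 17
augment #3: 11→2→6→4→1→8 bottleneck 6, total now 23
augment #4: 11→2→6→4→12→8 bottleneck 1, total now 24
augment #5: 11→2→6→4→1→5→8 bottleneck 8, total now 32
augment #6: 11→13→0→10→3→5→8 bottleneck 7, total now 39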